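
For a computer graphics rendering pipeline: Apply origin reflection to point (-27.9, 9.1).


Reflection over origin: (x,y) -> (-x,-y)
(-27.9, 9.1) -> (27.9, -9.1)

(27.9, -9.1)


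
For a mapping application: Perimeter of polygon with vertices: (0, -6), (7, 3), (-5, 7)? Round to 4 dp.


Sides: (0, -6)->(7, 3): sqrt(130) = 11.401754, (7, 3)->(-5, 7): sqrt(160) = 12.649111, (-5, 7)->(0, -6): sqrt(194) = 13.928388
Sum = 37.979253
Perimeter = 37.9793

37.9793


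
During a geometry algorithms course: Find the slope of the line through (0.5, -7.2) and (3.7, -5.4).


slope = (y2-y1)/(x2-x1) = ((-5.4)-(-7.2))/(3.7-0.5) = 1.8/3.2 = 0.5625

0.5625


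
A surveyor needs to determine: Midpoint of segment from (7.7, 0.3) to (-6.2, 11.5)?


M = ((7.7+(-6.2))/2, (0.3+11.5)/2)
= (0.75, 5.9)

(0.75, 5.9)


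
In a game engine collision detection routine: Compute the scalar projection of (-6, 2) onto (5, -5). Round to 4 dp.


u.v = -40, |v| = sqrt(50) = 7.0711
Scalar projection = u.v / |v| = -40 / sqrt(50) = -5.6569

-5.6569


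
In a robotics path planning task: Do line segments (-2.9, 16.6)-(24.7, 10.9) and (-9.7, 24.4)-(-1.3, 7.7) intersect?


Cross products: d1=48.04, d2=461.08, d3=176.52, d4=-236.52
d1*d2 < 0 and d3*d4 < 0? no

No, they don't intersect


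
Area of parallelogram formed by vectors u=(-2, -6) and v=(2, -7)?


|u x v| = |(-2)*(-7) - (-6)*2|
= |14 - (-12)| = 26

26


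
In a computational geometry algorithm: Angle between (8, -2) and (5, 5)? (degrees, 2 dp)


u.v = 30, |u| = sqrt(68) = 8.2462, |v| = sqrt(50) = 7.0711
cos(theta) = u.v/(|u||v|) = 30/sqrt(3400) = 0.514496
theta = acos(0.514496) = 59.04 degrees

59.04 degrees


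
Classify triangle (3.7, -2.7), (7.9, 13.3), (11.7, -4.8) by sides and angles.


Side lengths squared: AB^2=273.64, BC^2=342.05, CA^2=68.41
Sorted: [68.41, 273.64, 342.05]
By sides: Scalene, By angles: Right

Scalene, Right


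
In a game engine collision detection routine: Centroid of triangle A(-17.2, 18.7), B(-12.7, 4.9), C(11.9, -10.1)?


Centroid = ((x_A+x_B+x_C)/3, (y_A+y_B+y_C)/3)
= (((-17.2)+(-12.7)+11.9)/3, (18.7+4.9+(-10.1))/3)
= (-6, 4.5)

(-6, 4.5)


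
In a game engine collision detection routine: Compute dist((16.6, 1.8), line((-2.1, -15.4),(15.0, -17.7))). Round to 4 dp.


|cross product| = 337.13
|line direction| = sqrt(297.7) = 17.254
Distance = 337.13/sqrt(297.7) = 19.5393

19.5393


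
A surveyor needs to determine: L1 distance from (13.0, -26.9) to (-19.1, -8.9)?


|13-(-19.1)| + |(-26.9)-(-8.9)| = 32.1 + 18 = 50.1

50.1


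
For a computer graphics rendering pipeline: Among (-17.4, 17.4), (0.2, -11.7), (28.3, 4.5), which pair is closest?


d(P0,P1) = 34.0084, d(P0,P2) = 47.4858, d(P1,P2) = 32.4353
Closest: P1 and P2

Closest pair: (0.2, -11.7) and (28.3, 4.5), distance = 32.4353


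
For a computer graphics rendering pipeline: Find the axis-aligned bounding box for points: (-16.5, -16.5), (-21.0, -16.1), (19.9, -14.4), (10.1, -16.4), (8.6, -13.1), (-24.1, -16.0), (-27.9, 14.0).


x range: [-27.9, 19.9]
y range: [-16.5, 14]
Bounding box: (-27.9,-16.5) to (19.9,14)

(-27.9,-16.5) to (19.9,14)


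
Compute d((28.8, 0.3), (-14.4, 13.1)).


dx=-43.2, dy=12.8
d^2 = (-43.2)^2 + 12.8^2 = 2030.08
d = sqrt(2030.08) = 45.0564

45.0564


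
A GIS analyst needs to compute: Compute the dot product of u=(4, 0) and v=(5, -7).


u . v = u_x*v_x + u_y*v_y = 4*5 + 0*(-7)
= 20 + 0 = 20

20


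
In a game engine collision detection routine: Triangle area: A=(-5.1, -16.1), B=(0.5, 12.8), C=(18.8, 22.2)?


Area = |x_A(y_B-y_C) + x_B(y_C-y_A) + x_C(y_A-y_B)|/2
= |47.94 + 19.15 + (-543.32)|/2
= 476.23/2 = 238.115

238.115


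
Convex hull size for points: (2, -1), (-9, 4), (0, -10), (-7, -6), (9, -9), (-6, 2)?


Convex hull vertices (CCW): (-9, 4), (-7, -6), (0, -10), (9, -9), (2, -1)
Count = 5

5


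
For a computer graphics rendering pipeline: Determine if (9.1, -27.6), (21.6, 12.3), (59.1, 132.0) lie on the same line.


Cross product: (21.6-9.1)*(132-(-27.6)) - (12.3-(-27.6))*(59.1-9.1)
= 0

Yes, collinear


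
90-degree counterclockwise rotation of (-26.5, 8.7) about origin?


90° CCW: (x,y) -> (-y, x)
(-26.5,8.7) -> (-8.7, -26.5)

(-8.7, -26.5)


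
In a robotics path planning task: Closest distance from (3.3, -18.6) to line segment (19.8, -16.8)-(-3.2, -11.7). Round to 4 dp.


Project P onto AB: t = 0.6672 (clamped to [0,1])
Closest point on segment: (4.4537, -13.3971)
Distance: 5.3293

5.3293


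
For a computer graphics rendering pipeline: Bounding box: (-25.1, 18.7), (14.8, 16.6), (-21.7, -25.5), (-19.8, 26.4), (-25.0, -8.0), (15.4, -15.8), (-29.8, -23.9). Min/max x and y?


x range: [-29.8, 15.4]
y range: [-25.5, 26.4]
Bounding box: (-29.8,-25.5) to (15.4,26.4)

(-29.8,-25.5) to (15.4,26.4)


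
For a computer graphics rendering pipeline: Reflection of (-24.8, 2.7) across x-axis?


Reflection over x-axis: (x,y) -> (x,-y)
(-24.8, 2.7) -> (-24.8, -2.7)

(-24.8, -2.7)


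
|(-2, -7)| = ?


|u| = sqrt((-2)^2 + (-7)^2) = sqrt(53) = 7.2801

7.2801


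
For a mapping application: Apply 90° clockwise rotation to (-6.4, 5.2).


90° CW: (x,y) -> (y, -x)
(-6.4,5.2) -> (5.2, 6.4)

(5.2, 6.4)


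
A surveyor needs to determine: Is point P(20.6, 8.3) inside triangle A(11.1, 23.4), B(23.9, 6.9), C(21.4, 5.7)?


Cross products: AB x AP = -36.53, BC x BP = -7.46, CA x CP = -12.62
All same sign? yes

Yes, inside


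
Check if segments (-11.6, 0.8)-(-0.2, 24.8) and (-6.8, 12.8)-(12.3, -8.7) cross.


Cross products: d1=-332.4, d2=371.1, d3=21.6, d4=-681.9
d1*d2 < 0 and d3*d4 < 0? yes

Yes, they intersect


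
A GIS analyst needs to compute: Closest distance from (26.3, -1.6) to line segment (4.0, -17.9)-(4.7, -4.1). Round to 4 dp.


Project P onto AB: t = 1 (clamped to [0,1])
Closest point on segment: (4.7, -4.1)
Distance: 21.7442

21.7442


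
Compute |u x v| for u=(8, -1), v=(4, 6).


|u x v| = |8*6 - (-1)*4|
= |48 - (-4)| = 52

52


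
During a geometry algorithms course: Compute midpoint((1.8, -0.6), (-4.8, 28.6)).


M = ((1.8+(-4.8))/2, ((-0.6)+28.6)/2)
= (-1.5, 14)

(-1.5, 14)


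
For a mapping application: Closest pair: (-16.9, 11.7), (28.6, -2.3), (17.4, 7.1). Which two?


d(P0,P1) = 47.6051, d(P0,P2) = 34.6071, d(P1,P2) = 14.6219
Closest: P1 and P2

Closest pair: (28.6, -2.3) and (17.4, 7.1), distance = 14.6219


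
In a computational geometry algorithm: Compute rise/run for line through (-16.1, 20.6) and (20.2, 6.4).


slope = (y2-y1)/(x2-x1) = (6.4-20.6)/(20.2-(-16.1)) = (-14.2)/36.3 = -0.3912

-0.3912


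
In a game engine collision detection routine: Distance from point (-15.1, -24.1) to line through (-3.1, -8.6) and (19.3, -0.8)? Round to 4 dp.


|cross product| = 253.6
|line direction| = sqrt(562.6) = 23.7192
Distance = 253.6/sqrt(562.6) = 10.6918

10.6918


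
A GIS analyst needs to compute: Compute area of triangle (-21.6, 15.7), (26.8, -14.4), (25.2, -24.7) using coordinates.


Area = |x_A(y_B-y_C) + x_B(y_C-y_A) + x_C(y_A-y_B)|/2
= |(-222.48) + (-1082.72) + 758.52|/2
= 546.68/2 = 273.34

273.34


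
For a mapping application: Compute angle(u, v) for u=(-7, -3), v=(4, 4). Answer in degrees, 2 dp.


u.v = -40, |u| = sqrt(58) = 7.6158, |v| = sqrt(32) = 5.6569
cos(theta) = u.v/(|u||v|) = -40/sqrt(1856) = -0.928477
theta = acos(-0.928477) = 158.2 degrees

158.2 degrees


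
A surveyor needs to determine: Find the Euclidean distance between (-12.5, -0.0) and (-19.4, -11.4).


dx=-6.9, dy=-11.4
d^2 = (-6.9)^2 + (-11.4)^2 = 177.57
d = sqrt(177.57) = 13.3255

13.3255


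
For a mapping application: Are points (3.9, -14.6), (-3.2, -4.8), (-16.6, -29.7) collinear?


Cross product: ((-3.2)-3.9)*((-29.7)-(-14.6)) - ((-4.8)-(-14.6))*((-16.6)-3.9)
= 308.11

No, not collinear


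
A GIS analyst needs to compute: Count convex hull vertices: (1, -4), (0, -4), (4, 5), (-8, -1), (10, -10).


Convex hull vertices (CCW): (-8, -1), (10, -10), (4, 5)
Count = 3

3


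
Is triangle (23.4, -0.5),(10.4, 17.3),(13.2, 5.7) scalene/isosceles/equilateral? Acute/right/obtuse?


Side lengths squared: AB^2=485.84, BC^2=142.4, CA^2=142.48
Sorted: [142.4, 142.48, 485.84]
By sides: Scalene, By angles: Obtuse

Scalene, Obtuse


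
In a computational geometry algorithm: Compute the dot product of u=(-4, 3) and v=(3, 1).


u . v = u_x*v_x + u_y*v_y = (-4)*3 + 3*1
= (-12) + 3 = -9

-9


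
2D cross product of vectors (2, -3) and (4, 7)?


u x v = u_x*v_y - u_y*v_x = 2*7 - (-3)*4
= 14 - (-12) = 26

26


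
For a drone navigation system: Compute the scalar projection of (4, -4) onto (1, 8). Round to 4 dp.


u.v = -28, |v| = sqrt(65) = 8.0623
Scalar projection = u.v / |v| = -28 / sqrt(65) = -3.473

-3.473


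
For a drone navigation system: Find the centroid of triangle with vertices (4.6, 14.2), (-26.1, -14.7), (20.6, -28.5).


Centroid = ((x_A+x_B+x_C)/3, (y_A+y_B+y_C)/3)
= ((4.6+(-26.1)+20.6)/3, (14.2+(-14.7)+(-28.5))/3)
= (-0.3, -9.6667)

(-0.3, -9.6667)


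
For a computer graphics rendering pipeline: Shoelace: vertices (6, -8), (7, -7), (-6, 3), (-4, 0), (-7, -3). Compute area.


Shoelace sum: (6*(-7) - 7*(-8)) + (7*3 - (-6)*(-7)) + ((-6)*0 - (-4)*3) + ((-4)*(-3) - (-7)*0) + ((-7)*(-8) - 6*(-3))
= 91
Area = |91|/2 = 45.5

45.5


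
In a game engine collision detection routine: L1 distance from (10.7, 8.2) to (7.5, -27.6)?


|10.7-7.5| + |8.2-(-27.6)| = 3.2 + 35.8 = 39

39


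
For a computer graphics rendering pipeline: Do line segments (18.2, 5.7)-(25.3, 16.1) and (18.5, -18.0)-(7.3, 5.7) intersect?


Cross products: d1=-258.33, d2=-543.08, d3=-171.39, d4=113.36
d1*d2 < 0 and d3*d4 < 0? no

No, they don't intersect


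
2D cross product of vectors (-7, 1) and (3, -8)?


u x v = u_x*v_y - u_y*v_x = (-7)*(-8) - 1*3
= 56 - 3 = 53

53


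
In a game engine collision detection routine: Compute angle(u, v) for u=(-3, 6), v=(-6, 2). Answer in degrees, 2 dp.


u.v = 30, |u| = sqrt(45) = 6.7082, |v| = sqrt(40) = 6.3246
cos(theta) = u.v/(|u||v|) = 30/sqrt(1800) = 0.707107
theta = acos(0.707107) = 45 degrees

45 degrees


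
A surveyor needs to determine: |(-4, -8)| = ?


|u| = sqrt((-4)^2 + (-8)^2) = sqrt(80) = 8.9443

8.9443


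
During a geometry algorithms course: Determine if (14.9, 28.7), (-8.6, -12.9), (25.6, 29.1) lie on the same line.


Cross product: ((-8.6)-14.9)*(29.1-28.7) - ((-12.9)-28.7)*(25.6-14.9)
= 435.72

No, not collinear


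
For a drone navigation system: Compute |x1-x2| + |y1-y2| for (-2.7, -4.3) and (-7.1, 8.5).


|(-2.7)-(-7.1)| + |(-4.3)-8.5| = 4.4 + 12.8 = 17.2

17.2


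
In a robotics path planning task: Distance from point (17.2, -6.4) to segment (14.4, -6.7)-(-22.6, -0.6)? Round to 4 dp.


Project P onto AB: t = 0 (clamped to [0,1])
Closest point on segment: (14.4, -6.7)
Distance: 2.816

2.816


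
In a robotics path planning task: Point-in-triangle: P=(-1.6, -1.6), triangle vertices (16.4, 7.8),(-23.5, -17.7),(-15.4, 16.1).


Cross products: AB x AP = -83.94, BC x BP = -609.81, CA x CP = -448.32
All same sign? yes

Yes, inside


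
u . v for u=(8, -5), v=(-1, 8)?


u . v = u_x*v_x + u_y*v_y = 8*(-1) + (-5)*8
= (-8) + (-40) = -48

-48


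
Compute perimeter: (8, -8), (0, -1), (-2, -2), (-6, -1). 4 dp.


Sides: (8, -8)->(0, -1): sqrt(113) = 10.630146, (0, -1)->(-2, -2): sqrt(5) = 2.236068, (-2, -2)->(-6, -1): sqrt(17) = 4.123106, (-6, -1)->(8, -8): sqrt(245) = 15.652476
Sum = 32.641796
Perimeter = 32.6418

32.6418


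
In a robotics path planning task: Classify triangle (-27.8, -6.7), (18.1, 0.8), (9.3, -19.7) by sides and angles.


Side lengths squared: AB^2=2163.06, BC^2=497.69, CA^2=1545.41
Sorted: [497.69, 1545.41, 2163.06]
By sides: Scalene, By angles: Obtuse

Scalene, Obtuse


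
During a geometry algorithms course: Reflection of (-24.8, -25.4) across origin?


Reflection over origin: (x,y) -> (-x,-y)
(-24.8, -25.4) -> (24.8, 25.4)

(24.8, 25.4)


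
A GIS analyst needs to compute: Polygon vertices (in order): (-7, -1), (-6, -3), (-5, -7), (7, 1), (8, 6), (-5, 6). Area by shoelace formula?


Shoelace sum: ((-7)*(-3) - (-6)*(-1)) + ((-6)*(-7) - (-5)*(-3)) + ((-5)*1 - 7*(-7)) + (7*6 - 8*1) + (8*6 - (-5)*6) + ((-5)*(-1) - (-7)*6)
= 245
Area = |245|/2 = 122.5

122.5


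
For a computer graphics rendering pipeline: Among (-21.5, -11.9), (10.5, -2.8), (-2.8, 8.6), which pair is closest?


d(P0,P1) = 33.2688, d(P0,P2) = 27.7478, d(P1,P2) = 17.5171
Closest: P1 and P2

Closest pair: (10.5, -2.8) and (-2.8, 8.6), distance = 17.5171


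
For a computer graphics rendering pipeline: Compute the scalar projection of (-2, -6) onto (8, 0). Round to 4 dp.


u.v = -16, |v| = sqrt(64) = 8
Scalar projection = u.v / |v| = -16 / sqrt(64) = -2

-2


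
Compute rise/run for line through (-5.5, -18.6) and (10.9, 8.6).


slope = (y2-y1)/(x2-x1) = (8.6-(-18.6))/(10.9-(-5.5)) = 27.2/16.4 = 1.6585

1.6585


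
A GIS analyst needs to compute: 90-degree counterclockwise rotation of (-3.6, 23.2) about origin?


90° CCW: (x,y) -> (-y, x)
(-3.6,23.2) -> (-23.2, -3.6)

(-23.2, -3.6)


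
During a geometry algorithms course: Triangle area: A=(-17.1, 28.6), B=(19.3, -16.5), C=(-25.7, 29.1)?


Area = |x_A(y_B-y_C) + x_B(y_C-y_A) + x_C(y_A-y_B)|/2
= |779.76 + 9.65 + (-1159.07)|/2
= 369.66/2 = 184.83

184.83


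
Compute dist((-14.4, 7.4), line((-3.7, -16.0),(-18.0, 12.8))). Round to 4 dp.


|cross product| = 26.46
|line direction| = sqrt(1033.93) = 32.1548
Distance = 26.46/sqrt(1033.93) = 0.8229

0.8229


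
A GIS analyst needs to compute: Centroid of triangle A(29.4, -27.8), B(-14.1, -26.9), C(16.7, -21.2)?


Centroid = ((x_A+x_B+x_C)/3, (y_A+y_B+y_C)/3)
= ((29.4+(-14.1)+16.7)/3, ((-27.8)+(-26.9)+(-21.2))/3)
= (10.6667, -25.3)

(10.6667, -25.3)


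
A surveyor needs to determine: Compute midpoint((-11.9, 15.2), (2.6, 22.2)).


M = (((-11.9)+2.6)/2, (15.2+22.2)/2)
= (-4.65, 18.7)

(-4.65, 18.7)


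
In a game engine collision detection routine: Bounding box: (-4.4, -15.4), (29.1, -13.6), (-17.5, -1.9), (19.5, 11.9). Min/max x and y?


x range: [-17.5, 29.1]
y range: [-15.4, 11.9]
Bounding box: (-17.5,-15.4) to (29.1,11.9)

(-17.5,-15.4) to (29.1,11.9)


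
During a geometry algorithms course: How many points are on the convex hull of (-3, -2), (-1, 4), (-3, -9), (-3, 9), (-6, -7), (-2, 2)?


Convex hull vertices (CCW): (-6, -7), (-3, -9), (-1, 4), (-3, 9)
Count = 4

4


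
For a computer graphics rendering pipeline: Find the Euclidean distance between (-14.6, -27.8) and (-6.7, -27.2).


dx=7.9, dy=0.6
d^2 = 7.9^2 + 0.6^2 = 62.77
d = sqrt(62.77) = 7.9228

7.9228


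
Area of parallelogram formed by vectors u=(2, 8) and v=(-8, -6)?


|u x v| = |2*(-6) - 8*(-8)|
= |(-12) - (-64)| = 52

52


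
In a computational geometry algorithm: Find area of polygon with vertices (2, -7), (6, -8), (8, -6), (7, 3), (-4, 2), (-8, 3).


Shoelace sum: (2*(-8) - 6*(-7)) + (6*(-6) - 8*(-8)) + (8*3 - 7*(-6)) + (7*2 - (-4)*3) + ((-4)*3 - (-8)*2) + ((-8)*(-7) - 2*3)
= 200
Area = |200|/2 = 100

100


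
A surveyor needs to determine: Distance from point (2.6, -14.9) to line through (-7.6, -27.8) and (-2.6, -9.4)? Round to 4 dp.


|cross product| = 123.18
|line direction| = sqrt(363.56) = 19.0672
Distance = 123.18/sqrt(363.56) = 6.4603

6.4603


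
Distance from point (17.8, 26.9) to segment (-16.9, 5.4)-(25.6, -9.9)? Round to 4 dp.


Project P onto AB: t = 0.5616 (clamped to [0,1])
Closest point on segment: (6.9669, -3.1921)
Distance: 31.9826

31.9826


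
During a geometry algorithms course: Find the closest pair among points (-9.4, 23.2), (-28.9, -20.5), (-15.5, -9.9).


d(P0,P1) = 47.8533, d(P0,P2) = 33.6574, d(P1,P2) = 17.0857
Closest: P1 and P2

Closest pair: (-28.9, -20.5) and (-15.5, -9.9), distance = 17.0857


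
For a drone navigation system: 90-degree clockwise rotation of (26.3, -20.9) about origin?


90° CW: (x,y) -> (y, -x)
(26.3,-20.9) -> (-20.9, -26.3)

(-20.9, -26.3)


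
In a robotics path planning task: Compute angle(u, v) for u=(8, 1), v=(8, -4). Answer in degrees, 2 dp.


u.v = 60, |u| = sqrt(65) = 8.0623, |v| = sqrt(80) = 8.9443
cos(theta) = u.v/(|u||v|) = 60/sqrt(5200) = 0.83205
theta = acos(0.83205) = 33.69 degrees

33.69 degrees


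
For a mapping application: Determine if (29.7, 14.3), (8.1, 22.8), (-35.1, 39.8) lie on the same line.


Cross product: (8.1-29.7)*(39.8-14.3) - (22.8-14.3)*((-35.1)-29.7)
= 0

Yes, collinear


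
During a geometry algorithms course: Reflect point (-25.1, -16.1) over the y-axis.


Reflection over y-axis: (x,y) -> (-x,y)
(-25.1, -16.1) -> (25.1, -16.1)

(25.1, -16.1)


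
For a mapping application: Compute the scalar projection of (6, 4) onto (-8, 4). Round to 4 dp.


u.v = -32, |v| = sqrt(80) = 8.9443
Scalar projection = u.v / |v| = -32 / sqrt(80) = -3.5777

-3.5777


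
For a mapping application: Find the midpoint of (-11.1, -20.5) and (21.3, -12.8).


M = (((-11.1)+21.3)/2, ((-20.5)+(-12.8))/2)
= (5.1, -16.65)

(5.1, -16.65)


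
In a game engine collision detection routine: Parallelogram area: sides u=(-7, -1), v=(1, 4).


|u x v| = |(-7)*4 - (-1)*1|
= |(-28) - (-1)| = 27

27


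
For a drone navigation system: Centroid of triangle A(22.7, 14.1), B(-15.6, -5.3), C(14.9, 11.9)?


Centroid = ((x_A+x_B+x_C)/3, (y_A+y_B+y_C)/3)
= ((22.7+(-15.6)+14.9)/3, (14.1+(-5.3)+11.9)/3)
= (7.3333, 6.9)

(7.3333, 6.9)


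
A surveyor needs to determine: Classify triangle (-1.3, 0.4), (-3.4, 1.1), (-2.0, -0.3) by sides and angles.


Side lengths squared: AB^2=4.9, BC^2=3.92, CA^2=0.98
Sorted: [0.98, 3.92, 4.9]
By sides: Scalene, By angles: Right

Scalene, Right


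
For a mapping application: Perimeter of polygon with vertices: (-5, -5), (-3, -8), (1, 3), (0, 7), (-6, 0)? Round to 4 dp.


Sides: (-5, -5)->(-3, -8): sqrt(13) = 3.605551, (-3, -8)->(1, 3): sqrt(137) = 11.7047, (1, 3)->(0, 7): sqrt(17) = 4.123106, (0, 7)->(-6, 0): sqrt(85) = 9.219544, (-6, 0)->(-5, -5): sqrt(26) = 5.09902
Sum = 33.751921
Perimeter = 33.7519

33.7519


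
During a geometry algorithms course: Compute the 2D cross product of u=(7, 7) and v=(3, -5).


u x v = u_x*v_y - u_y*v_x = 7*(-5) - 7*3
= (-35) - 21 = -56

-56


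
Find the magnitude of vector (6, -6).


|u| = sqrt(6^2 + (-6)^2) = sqrt(72) = 8.4853

8.4853


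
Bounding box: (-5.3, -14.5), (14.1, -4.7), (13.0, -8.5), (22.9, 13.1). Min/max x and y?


x range: [-5.3, 22.9]
y range: [-14.5, 13.1]
Bounding box: (-5.3,-14.5) to (22.9,13.1)

(-5.3,-14.5) to (22.9,13.1)


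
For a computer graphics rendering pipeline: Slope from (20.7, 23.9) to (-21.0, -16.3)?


slope = (y2-y1)/(x2-x1) = ((-16.3)-23.9)/((-21)-20.7) = (-40.2)/(-41.7) = 0.964

0.964


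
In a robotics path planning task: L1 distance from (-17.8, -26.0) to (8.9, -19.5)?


|(-17.8)-8.9| + |(-26)-(-19.5)| = 26.7 + 6.5 = 33.2

33.2


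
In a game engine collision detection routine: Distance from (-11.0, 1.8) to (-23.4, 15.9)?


dx=-12.4, dy=14.1
d^2 = (-12.4)^2 + 14.1^2 = 352.57
d = sqrt(352.57) = 18.7768

18.7768


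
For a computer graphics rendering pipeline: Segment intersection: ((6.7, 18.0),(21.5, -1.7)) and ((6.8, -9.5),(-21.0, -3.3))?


Cross products: d1=-763.88, d2=-307.98, d3=-405.03, d4=-860.93
d1*d2 < 0 and d3*d4 < 0? no

No, they don't intersect


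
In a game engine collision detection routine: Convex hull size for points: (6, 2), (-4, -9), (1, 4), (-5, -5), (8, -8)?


Convex hull vertices (CCW): (-5, -5), (-4, -9), (8, -8), (6, 2), (1, 4)
Count = 5

5


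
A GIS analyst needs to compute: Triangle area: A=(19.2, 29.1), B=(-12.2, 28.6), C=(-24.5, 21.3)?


Area = |x_A(y_B-y_C) + x_B(y_C-y_A) + x_C(y_A-y_B)|/2
= |140.16 + 95.16 + (-12.25)|/2
= 223.07/2 = 111.535

111.535


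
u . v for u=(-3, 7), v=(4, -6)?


u . v = u_x*v_x + u_y*v_y = (-3)*4 + 7*(-6)
= (-12) + (-42) = -54

-54


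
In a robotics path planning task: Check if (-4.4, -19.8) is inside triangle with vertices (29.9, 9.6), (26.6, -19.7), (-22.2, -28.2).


Cross products: AB x AP = -907.97, BC x BP = -258.62, CA x CP = -235.2
All same sign? yes

Yes, inside


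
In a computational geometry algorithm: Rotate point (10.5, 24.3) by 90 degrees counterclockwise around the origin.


90° CCW: (x,y) -> (-y, x)
(10.5,24.3) -> (-24.3, 10.5)

(-24.3, 10.5)


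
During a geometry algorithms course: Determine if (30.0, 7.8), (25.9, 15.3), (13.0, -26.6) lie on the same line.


Cross product: (25.9-30)*((-26.6)-7.8) - (15.3-7.8)*(13-30)
= 268.54

No, not collinear


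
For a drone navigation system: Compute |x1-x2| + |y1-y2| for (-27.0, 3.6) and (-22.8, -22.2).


|(-27)-(-22.8)| + |3.6-(-22.2)| = 4.2 + 25.8 = 30

30


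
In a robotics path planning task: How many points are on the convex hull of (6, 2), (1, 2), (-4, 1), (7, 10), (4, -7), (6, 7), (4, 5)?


Convex hull vertices (CCW): (-4, 1), (4, -7), (6, 2), (7, 10)
Count = 4

4


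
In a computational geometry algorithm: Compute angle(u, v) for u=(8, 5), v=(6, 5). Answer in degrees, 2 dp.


u.v = 73, |u| = sqrt(89) = 9.434, |v| = sqrt(61) = 7.8102
cos(theta) = u.v/(|u||v|) = 73/sqrt(5429) = 0.990747
theta = acos(0.990747) = 7.8 degrees

7.8 degrees


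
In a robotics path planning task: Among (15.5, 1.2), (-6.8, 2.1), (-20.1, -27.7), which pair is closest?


d(P0,P1) = 22.3182, d(P0,P2) = 45.8538, d(P1,P2) = 32.6333
Closest: P0 and P1

Closest pair: (15.5, 1.2) and (-6.8, 2.1), distance = 22.3182


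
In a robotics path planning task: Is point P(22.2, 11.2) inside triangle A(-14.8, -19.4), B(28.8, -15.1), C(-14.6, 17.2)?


Cross products: AB x AP = 1175.06, BC x BP = -928.24, CA x CP = 1348.08
All same sign? no

No, outside


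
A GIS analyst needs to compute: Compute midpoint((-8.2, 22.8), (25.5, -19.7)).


M = (((-8.2)+25.5)/2, (22.8+(-19.7))/2)
= (8.65, 1.55)

(8.65, 1.55)


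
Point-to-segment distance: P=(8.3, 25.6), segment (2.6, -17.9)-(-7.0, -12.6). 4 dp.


Project P onto AB: t = 1 (clamped to [0,1])
Closest point on segment: (-7, -12.6)
Distance: 41.1501

41.1501


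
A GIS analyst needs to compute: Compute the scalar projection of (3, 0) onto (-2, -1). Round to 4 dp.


u.v = -6, |v| = sqrt(5) = 2.2361
Scalar projection = u.v / |v| = -6 / sqrt(5) = -2.6833

-2.6833


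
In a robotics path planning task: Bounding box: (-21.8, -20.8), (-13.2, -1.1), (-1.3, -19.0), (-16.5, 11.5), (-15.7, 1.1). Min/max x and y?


x range: [-21.8, -1.3]
y range: [-20.8, 11.5]
Bounding box: (-21.8,-20.8) to (-1.3,11.5)

(-21.8,-20.8) to (-1.3,11.5)


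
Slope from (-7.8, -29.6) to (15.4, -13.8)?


slope = (y2-y1)/(x2-x1) = ((-13.8)-(-29.6))/(15.4-(-7.8)) = 15.8/23.2 = 0.681

0.681


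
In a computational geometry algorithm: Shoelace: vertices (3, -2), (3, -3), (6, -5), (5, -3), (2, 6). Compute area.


Shoelace sum: (3*(-3) - 3*(-2)) + (3*(-5) - 6*(-3)) + (6*(-3) - 5*(-5)) + (5*6 - 2*(-3)) + (2*(-2) - 3*6)
= 21
Area = |21|/2 = 10.5

10.5


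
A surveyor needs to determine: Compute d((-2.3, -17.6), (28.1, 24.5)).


dx=30.4, dy=42.1
d^2 = 30.4^2 + 42.1^2 = 2696.57
d = sqrt(2696.57) = 51.9285

51.9285


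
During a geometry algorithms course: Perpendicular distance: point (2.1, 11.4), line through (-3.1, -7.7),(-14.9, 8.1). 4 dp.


|cross product| = 307.54
|line direction| = sqrt(388.88) = 19.72
Distance = 307.54/sqrt(388.88) = 15.5953

15.5953


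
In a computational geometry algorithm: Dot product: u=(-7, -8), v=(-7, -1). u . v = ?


u . v = u_x*v_x + u_y*v_y = (-7)*(-7) + (-8)*(-1)
= 49 + 8 = 57

57


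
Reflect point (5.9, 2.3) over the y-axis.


Reflection over y-axis: (x,y) -> (-x,y)
(5.9, 2.3) -> (-5.9, 2.3)

(-5.9, 2.3)


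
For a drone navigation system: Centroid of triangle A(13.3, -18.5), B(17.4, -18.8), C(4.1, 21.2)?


Centroid = ((x_A+x_B+x_C)/3, (y_A+y_B+y_C)/3)
= ((13.3+17.4+4.1)/3, ((-18.5)+(-18.8)+21.2)/3)
= (11.6, -5.3667)

(11.6, -5.3667)


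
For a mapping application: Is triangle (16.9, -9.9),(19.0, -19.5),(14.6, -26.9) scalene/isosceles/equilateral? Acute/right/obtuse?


Side lengths squared: AB^2=96.57, BC^2=74.12, CA^2=294.29
Sorted: [74.12, 96.57, 294.29]
By sides: Scalene, By angles: Obtuse

Scalene, Obtuse


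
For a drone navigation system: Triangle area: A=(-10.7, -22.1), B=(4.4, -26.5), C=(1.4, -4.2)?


Area = |x_A(y_B-y_C) + x_B(y_C-y_A) + x_C(y_A-y_B)|/2
= |238.61 + 78.76 + 6.16|/2
= 323.53/2 = 161.765

161.765


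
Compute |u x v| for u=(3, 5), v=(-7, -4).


|u x v| = |3*(-4) - 5*(-7)|
= |(-12) - (-35)| = 23

23


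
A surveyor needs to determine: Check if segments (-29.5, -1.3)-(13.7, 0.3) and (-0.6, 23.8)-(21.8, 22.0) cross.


Cross products: d1=-614.26, d2=-500.66, d3=1038.08, d4=924.48
d1*d2 < 0 and d3*d4 < 0? no

No, they don't intersect


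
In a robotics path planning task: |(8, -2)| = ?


|u| = sqrt(8^2 + (-2)^2) = sqrt(68) = 8.2462

8.2462


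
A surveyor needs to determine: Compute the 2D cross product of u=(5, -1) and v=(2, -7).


u x v = u_x*v_y - u_y*v_x = 5*(-7) - (-1)*2
= (-35) - (-2) = -33

-33


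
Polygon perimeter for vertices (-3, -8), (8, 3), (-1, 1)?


Sides: (-3, -8)->(8, 3): sqrt(242) = 15.556349, (8, 3)->(-1, 1): sqrt(85) = 9.219544, (-1, 1)->(-3, -8): sqrt(85) = 9.219544
Sum = 33.995437
Perimeter = 33.9954

33.9954


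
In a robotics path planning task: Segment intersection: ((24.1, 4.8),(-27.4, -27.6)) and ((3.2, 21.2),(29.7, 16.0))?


Cross products: d1=-325.92, d2=-1452.32, d3=-1521.76, d4=-395.36
d1*d2 < 0 and d3*d4 < 0? no

No, they don't intersect


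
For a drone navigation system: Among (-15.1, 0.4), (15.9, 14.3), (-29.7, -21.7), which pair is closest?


d(P0,P1) = 33.9737, d(P0,P2) = 26.4872, d(P1,P2) = 58.0978
Closest: P0 and P2

Closest pair: (-15.1, 0.4) and (-29.7, -21.7), distance = 26.4872


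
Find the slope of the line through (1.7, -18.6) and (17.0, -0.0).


slope = (y2-y1)/(x2-x1) = (0-(-18.6))/(17-1.7) = 18.6/15.3 = 1.2157

1.2157


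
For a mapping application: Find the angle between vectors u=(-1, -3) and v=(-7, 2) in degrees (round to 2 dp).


u.v = 1, |u| = sqrt(10) = 3.1623, |v| = sqrt(53) = 7.2801
cos(theta) = u.v/(|u||v|) = 1/sqrt(530) = 0.043437
theta = acos(0.043437) = 87.51 degrees

87.51 degrees


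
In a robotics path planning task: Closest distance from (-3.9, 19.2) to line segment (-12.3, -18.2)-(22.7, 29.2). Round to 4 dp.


Project P onto AB: t = 0.5953 (clamped to [0,1])
Closest point on segment: (8.5357, 10.0175)
Distance: 15.4585

15.4585


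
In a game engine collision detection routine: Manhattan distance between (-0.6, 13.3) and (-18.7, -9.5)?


|(-0.6)-(-18.7)| + |13.3-(-9.5)| = 18.1 + 22.8 = 40.9

40.9


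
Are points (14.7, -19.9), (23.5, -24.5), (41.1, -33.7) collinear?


Cross product: (23.5-14.7)*((-33.7)-(-19.9)) - ((-24.5)-(-19.9))*(41.1-14.7)
= 0

Yes, collinear


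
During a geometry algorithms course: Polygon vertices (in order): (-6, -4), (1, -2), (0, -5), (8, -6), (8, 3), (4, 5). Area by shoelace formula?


Shoelace sum: ((-6)*(-2) - 1*(-4)) + (1*(-5) - 0*(-2)) + (0*(-6) - 8*(-5)) + (8*3 - 8*(-6)) + (8*5 - 4*3) + (4*(-4) - (-6)*5)
= 165
Area = |165|/2 = 82.5

82.5


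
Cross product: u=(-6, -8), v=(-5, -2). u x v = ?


u x v = u_x*v_y - u_y*v_x = (-6)*(-2) - (-8)*(-5)
= 12 - 40 = -28

-28


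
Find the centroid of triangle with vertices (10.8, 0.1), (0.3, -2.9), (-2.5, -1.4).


Centroid = ((x_A+x_B+x_C)/3, (y_A+y_B+y_C)/3)
= ((10.8+0.3+(-2.5))/3, (0.1+(-2.9)+(-1.4))/3)
= (2.8667, -1.4)

(2.8667, -1.4)


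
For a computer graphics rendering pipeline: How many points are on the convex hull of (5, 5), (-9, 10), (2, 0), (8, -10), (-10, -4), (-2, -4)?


Convex hull vertices (CCW): (-10, -4), (8, -10), (5, 5), (-9, 10)
Count = 4

4


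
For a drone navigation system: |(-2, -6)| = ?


|u| = sqrt((-2)^2 + (-6)^2) = sqrt(40) = 6.3246

6.3246


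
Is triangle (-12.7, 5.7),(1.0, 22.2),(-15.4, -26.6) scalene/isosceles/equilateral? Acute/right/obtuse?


Side lengths squared: AB^2=459.94, BC^2=2650.4, CA^2=1050.58
Sorted: [459.94, 1050.58, 2650.4]
By sides: Scalene, By angles: Obtuse

Scalene, Obtuse


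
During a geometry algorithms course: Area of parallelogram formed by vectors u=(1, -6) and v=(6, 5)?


|u x v| = |1*5 - (-6)*6|
= |5 - (-36)| = 41

41


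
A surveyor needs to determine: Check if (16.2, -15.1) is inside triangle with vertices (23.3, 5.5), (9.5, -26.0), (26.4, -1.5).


Cross products: AB x AP = 60.63, BC x BP = 20.06, CA x CP = 113.56
All same sign? yes

Yes, inside


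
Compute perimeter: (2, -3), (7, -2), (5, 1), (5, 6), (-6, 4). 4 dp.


Sides: (2, -3)->(7, -2): sqrt(26) = 5.09902, (7, -2)->(5, 1): sqrt(13) = 3.605551, (5, 1)->(5, 6): sqrt(25) = 5, (5, 6)->(-6, 4): sqrt(125) = 11.18034, (-6, 4)->(2, -3): sqrt(113) = 10.630146
Sum = 35.515057
Perimeter = 35.5151

35.5151


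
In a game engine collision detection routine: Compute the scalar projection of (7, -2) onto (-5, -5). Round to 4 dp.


u.v = -25, |v| = sqrt(50) = 7.0711
Scalar projection = u.v / |v| = -25 / sqrt(50) = -3.5355

-3.5355


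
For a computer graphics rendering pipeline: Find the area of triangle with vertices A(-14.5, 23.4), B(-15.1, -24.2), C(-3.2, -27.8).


Area = |x_A(y_B-y_C) + x_B(y_C-y_A) + x_C(y_A-y_B)|/2
= |(-52.2) + 773.12 + (-152.32)|/2
= 568.6/2 = 284.3

284.3


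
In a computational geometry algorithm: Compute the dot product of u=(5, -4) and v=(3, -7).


u . v = u_x*v_x + u_y*v_y = 5*3 + (-4)*(-7)
= 15 + 28 = 43

43


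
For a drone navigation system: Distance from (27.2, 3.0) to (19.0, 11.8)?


dx=-8.2, dy=8.8
d^2 = (-8.2)^2 + 8.8^2 = 144.68
d = sqrt(144.68) = 12.0283

12.0283


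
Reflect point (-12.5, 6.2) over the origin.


Reflection over origin: (x,y) -> (-x,-y)
(-12.5, 6.2) -> (12.5, -6.2)

(12.5, -6.2)


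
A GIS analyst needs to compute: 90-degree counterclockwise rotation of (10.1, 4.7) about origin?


90° CCW: (x,y) -> (-y, x)
(10.1,4.7) -> (-4.7, 10.1)

(-4.7, 10.1)


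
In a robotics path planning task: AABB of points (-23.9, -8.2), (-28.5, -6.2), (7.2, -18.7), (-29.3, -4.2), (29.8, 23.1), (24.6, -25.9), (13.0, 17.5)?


x range: [-29.3, 29.8]
y range: [-25.9, 23.1]
Bounding box: (-29.3,-25.9) to (29.8,23.1)

(-29.3,-25.9) to (29.8,23.1)


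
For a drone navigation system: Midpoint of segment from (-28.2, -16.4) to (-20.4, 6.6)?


M = (((-28.2)+(-20.4))/2, ((-16.4)+6.6)/2)
= (-24.3, -4.9)

(-24.3, -4.9)


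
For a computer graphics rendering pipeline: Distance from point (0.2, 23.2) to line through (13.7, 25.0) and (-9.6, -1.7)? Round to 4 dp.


|cross product| = 318.51
|line direction| = sqrt(1255.78) = 35.437
Distance = 318.51/sqrt(1255.78) = 8.9881

8.9881


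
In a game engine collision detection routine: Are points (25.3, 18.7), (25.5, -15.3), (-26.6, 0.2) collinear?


Cross product: (25.5-25.3)*(0.2-18.7) - ((-15.3)-18.7)*((-26.6)-25.3)
= -1768.3

No, not collinear


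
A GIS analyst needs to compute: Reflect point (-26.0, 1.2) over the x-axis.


Reflection over x-axis: (x,y) -> (x,-y)
(-26, 1.2) -> (-26, -1.2)

(-26, -1.2)


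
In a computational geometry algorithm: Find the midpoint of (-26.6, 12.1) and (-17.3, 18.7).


M = (((-26.6)+(-17.3))/2, (12.1+18.7)/2)
= (-21.95, 15.4)

(-21.95, 15.4)


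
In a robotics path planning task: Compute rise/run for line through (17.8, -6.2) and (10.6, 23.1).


slope = (y2-y1)/(x2-x1) = (23.1-(-6.2))/(10.6-17.8) = 29.3/(-7.2) = -4.0694

-4.0694


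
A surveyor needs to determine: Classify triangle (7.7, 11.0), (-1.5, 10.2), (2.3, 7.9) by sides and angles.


Side lengths squared: AB^2=85.28, BC^2=19.73, CA^2=38.77
Sorted: [19.73, 38.77, 85.28]
By sides: Scalene, By angles: Obtuse

Scalene, Obtuse


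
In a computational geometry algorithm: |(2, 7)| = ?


|u| = sqrt(2^2 + 7^2) = sqrt(53) = 7.2801

7.2801


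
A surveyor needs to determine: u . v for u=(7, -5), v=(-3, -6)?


u . v = u_x*v_x + u_y*v_y = 7*(-3) + (-5)*(-6)
= (-21) + 30 = 9

9


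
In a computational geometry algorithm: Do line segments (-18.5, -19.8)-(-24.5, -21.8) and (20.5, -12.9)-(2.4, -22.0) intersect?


Cross products: d1=-230.01, d2=-248.41, d3=36.6, d4=55
d1*d2 < 0 and d3*d4 < 0? no

No, they don't intersect


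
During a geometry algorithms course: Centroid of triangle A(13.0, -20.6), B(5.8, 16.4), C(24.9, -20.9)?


Centroid = ((x_A+x_B+x_C)/3, (y_A+y_B+y_C)/3)
= ((13+5.8+24.9)/3, ((-20.6)+16.4+(-20.9))/3)
= (14.5667, -8.3667)

(14.5667, -8.3667)


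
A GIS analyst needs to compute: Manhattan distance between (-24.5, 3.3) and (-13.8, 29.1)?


|(-24.5)-(-13.8)| + |3.3-29.1| = 10.7 + 25.8 = 36.5

36.5


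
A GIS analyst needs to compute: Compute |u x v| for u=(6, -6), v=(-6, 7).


|u x v| = |6*7 - (-6)*(-6)|
= |42 - 36| = 6

6


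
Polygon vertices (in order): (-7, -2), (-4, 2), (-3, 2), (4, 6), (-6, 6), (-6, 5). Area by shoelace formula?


Shoelace sum: ((-7)*2 - (-4)*(-2)) + ((-4)*2 - (-3)*2) + ((-3)*6 - 4*2) + (4*6 - (-6)*6) + ((-6)*5 - (-6)*6) + ((-6)*(-2) - (-7)*5)
= 63
Area = |63|/2 = 31.5

31.5


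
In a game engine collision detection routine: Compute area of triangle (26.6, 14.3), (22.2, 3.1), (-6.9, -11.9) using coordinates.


Area = |x_A(y_B-y_C) + x_B(y_C-y_A) + x_C(y_A-y_B)|/2
= |399 + (-581.64) + (-77.28)|/2
= 259.92/2 = 129.96

129.96


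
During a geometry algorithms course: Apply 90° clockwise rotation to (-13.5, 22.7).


90° CW: (x,y) -> (y, -x)
(-13.5,22.7) -> (22.7, 13.5)

(22.7, 13.5)


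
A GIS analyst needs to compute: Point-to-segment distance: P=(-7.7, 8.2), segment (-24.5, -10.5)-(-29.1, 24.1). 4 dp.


Project P onto AB: t = 0.4676 (clamped to [0,1])
Closest point on segment: (-26.6512, 5.6805)
Distance: 19.1179

19.1179


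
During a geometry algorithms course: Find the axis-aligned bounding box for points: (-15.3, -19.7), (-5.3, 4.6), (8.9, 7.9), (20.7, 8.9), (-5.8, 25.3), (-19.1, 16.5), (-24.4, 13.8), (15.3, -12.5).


x range: [-24.4, 20.7]
y range: [-19.7, 25.3]
Bounding box: (-24.4,-19.7) to (20.7,25.3)

(-24.4,-19.7) to (20.7,25.3)


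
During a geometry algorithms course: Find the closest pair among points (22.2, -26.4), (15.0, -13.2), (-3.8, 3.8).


d(P0,P1) = 15.036, d(P0,P2) = 39.8502, d(P1,P2) = 25.3464
Closest: P0 and P1

Closest pair: (22.2, -26.4) and (15.0, -13.2), distance = 15.036


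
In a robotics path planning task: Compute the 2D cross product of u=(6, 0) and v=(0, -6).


u x v = u_x*v_y - u_y*v_x = 6*(-6) - 0*0
= (-36) - 0 = -36

-36


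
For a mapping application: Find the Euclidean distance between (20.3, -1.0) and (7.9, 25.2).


dx=-12.4, dy=26.2
d^2 = (-12.4)^2 + 26.2^2 = 840.2
d = sqrt(840.2) = 28.9862

28.9862


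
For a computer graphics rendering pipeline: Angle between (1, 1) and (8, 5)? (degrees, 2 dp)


u.v = 13, |u| = sqrt(2) = 1.4142, |v| = sqrt(89) = 9.434
cos(theta) = u.v/(|u||v|) = 13/sqrt(178) = 0.974391
theta = acos(0.974391) = 12.99 degrees

12.99 degrees


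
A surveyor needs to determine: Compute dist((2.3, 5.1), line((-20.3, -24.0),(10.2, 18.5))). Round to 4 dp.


|cross product| = 72.95
|line direction| = sqrt(2736.5) = 52.3116
Distance = 72.95/sqrt(2736.5) = 1.3945

1.3945


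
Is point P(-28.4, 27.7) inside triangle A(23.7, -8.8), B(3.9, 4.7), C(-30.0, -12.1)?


Cross products: AB x AP = -19.35, BC x BP = -1322.34, CA x CP = 2131.98
All same sign? no

No, outside


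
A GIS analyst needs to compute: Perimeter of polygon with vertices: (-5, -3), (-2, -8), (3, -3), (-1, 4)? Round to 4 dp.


Sides: (-5, -3)->(-2, -8): sqrt(34) = 5.830952, (-2, -8)->(3, -3): sqrt(50) = 7.071068, (3, -3)->(-1, 4): sqrt(65) = 8.062258, (-1, 4)->(-5, -3): sqrt(65) = 8.062258
Sum = 29.026536
Perimeter = 29.0265

29.0265


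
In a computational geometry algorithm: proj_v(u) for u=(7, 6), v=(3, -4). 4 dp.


u.v = -3, |v| = sqrt(25) = 5
Scalar projection = u.v / |v| = -3 / sqrt(25) = -0.6

-0.6


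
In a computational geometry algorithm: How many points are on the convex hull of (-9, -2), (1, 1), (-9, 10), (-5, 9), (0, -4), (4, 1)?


Convex hull vertices (CCW): (-9, -2), (0, -4), (4, 1), (-5, 9), (-9, 10)
Count = 5

5


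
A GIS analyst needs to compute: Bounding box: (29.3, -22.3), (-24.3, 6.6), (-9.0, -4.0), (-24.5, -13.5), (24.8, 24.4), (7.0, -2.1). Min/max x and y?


x range: [-24.5, 29.3]
y range: [-22.3, 24.4]
Bounding box: (-24.5,-22.3) to (29.3,24.4)

(-24.5,-22.3) to (29.3,24.4)


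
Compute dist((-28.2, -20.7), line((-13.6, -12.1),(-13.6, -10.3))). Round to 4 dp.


|cross product| = 26.28
|line direction| = sqrt(3.24) = 1.8
Distance = 26.28/sqrt(3.24) = 14.6

14.6


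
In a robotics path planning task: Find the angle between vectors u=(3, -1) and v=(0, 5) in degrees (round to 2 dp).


u.v = -5, |u| = sqrt(10) = 3.1623, |v| = sqrt(25) = 5
cos(theta) = u.v/(|u||v|) = -5/sqrt(250) = -0.316228
theta = acos(-0.316228) = 108.43 degrees

108.43 degrees


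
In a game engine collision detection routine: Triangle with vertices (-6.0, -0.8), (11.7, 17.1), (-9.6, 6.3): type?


Side lengths squared: AB^2=633.7, BC^2=570.33, CA^2=63.37
Sorted: [63.37, 570.33, 633.7]
By sides: Scalene, By angles: Right

Scalene, Right


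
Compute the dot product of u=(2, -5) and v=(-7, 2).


u . v = u_x*v_x + u_y*v_y = 2*(-7) + (-5)*2
= (-14) + (-10) = -24

-24


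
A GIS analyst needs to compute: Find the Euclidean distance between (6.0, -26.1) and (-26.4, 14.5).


dx=-32.4, dy=40.6
d^2 = (-32.4)^2 + 40.6^2 = 2698.12
d = sqrt(2698.12) = 51.9434

51.9434


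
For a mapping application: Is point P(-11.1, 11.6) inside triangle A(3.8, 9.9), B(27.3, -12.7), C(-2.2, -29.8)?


Cross products: AB x AP = -296.79, BC x BP = -1373.49, CA x CP = 601.73
All same sign? no

No, outside


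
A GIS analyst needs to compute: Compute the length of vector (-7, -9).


|u| = sqrt((-7)^2 + (-9)^2) = sqrt(130) = 11.4018

11.4018


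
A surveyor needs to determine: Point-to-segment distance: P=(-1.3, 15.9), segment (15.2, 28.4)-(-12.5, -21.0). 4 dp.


Project P onto AB: t = 0.335 (clamped to [0,1])
Closest point on segment: (5.9206, 11.8512)
Distance: 8.2783

8.2783


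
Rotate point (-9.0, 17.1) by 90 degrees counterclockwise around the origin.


90° CCW: (x,y) -> (-y, x)
(-9,17.1) -> (-17.1, -9)

(-17.1, -9)


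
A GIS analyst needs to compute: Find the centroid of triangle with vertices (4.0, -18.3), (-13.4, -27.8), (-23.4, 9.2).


Centroid = ((x_A+x_B+x_C)/3, (y_A+y_B+y_C)/3)
= ((4+(-13.4)+(-23.4))/3, ((-18.3)+(-27.8)+9.2)/3)
= (-10.9333, -12.3)

(-10.9333, -12.3)


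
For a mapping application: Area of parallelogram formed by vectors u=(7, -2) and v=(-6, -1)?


|u x v| = |7*(-1) - (-2)*(-6)|
= |(-7) - 12| = 19

19


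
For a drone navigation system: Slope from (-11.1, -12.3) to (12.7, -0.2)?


slope = (y2-y1)/(x2-x1) = ((-0.2)-(-12.3))/(12.7-(-11.1)) = 12.1/23.8 = 0.5084

0.5084


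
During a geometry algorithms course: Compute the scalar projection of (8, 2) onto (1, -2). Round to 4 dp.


u.v = 4, |v| = sqrt(5) = 2.2361
Scalar projection = u.v / |v| = 4 / sqrt(5) = 1.7889

1.7889


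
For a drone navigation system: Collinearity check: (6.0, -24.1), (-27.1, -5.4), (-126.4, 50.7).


Cross product: ((-27.1)-6)*(50.7-(-24.1)) - ((-5.4)-(-24.1))*((-126.4)-6)
= 0

Yes, collinear


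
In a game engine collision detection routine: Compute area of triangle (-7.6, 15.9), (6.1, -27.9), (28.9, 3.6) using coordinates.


Area = |x_A(y_B-y_C) + x_B(y_C-y_A) + x_C(y_A-y_B)|/2
= |239.4 + (-75.03) + 1265.82|/2
= 1430.19/2 = 715.095

715.095
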